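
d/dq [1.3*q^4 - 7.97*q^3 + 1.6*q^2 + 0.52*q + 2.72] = 5.2*q^3 - 23.91*q^2 + 3.2*q + 0.52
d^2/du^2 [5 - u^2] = -2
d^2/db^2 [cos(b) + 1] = -cos(b)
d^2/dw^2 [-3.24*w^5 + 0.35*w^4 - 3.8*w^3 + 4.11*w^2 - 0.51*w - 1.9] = -64.8*w^3 + 4.2*w^2 - 22.8*w + 8.22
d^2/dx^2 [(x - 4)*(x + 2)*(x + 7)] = 6*x + 10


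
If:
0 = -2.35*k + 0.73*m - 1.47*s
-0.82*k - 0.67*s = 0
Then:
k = -0.817073170731707*s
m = -0.616605412629469*s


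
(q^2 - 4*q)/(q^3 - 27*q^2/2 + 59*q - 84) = 2*q/(2*q^2 - 19*q + 42)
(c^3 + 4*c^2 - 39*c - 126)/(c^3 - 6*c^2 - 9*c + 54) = (c + 7)/(c - 3)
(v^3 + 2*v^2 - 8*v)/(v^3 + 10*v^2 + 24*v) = (v - 2)/(v + 6)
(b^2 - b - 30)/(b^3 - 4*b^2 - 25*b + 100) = (b - 6)/(b^2 - 9*b + 20)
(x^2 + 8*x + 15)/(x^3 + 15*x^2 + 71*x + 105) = 1/(x + 7)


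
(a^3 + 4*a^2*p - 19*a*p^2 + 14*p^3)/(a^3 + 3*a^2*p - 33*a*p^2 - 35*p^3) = (-a^2 + 3*a*p - 2*p^2)/(-a^2 + 4*a*p + 5*p^2)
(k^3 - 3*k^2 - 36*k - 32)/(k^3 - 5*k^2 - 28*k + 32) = (k + 1)/(k - 1)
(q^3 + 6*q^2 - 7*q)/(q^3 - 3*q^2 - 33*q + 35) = q*(q + 7)/(q^2 - 2*q - 35)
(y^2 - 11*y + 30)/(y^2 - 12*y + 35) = (y - 6)/(y - 7)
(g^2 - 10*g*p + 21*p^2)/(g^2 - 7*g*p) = (g - 3*p)/g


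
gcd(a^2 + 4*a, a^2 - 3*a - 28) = a + 4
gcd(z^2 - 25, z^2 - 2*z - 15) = z - 5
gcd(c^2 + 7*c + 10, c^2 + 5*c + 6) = c + 2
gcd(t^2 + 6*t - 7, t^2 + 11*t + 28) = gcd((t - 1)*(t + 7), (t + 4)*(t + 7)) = t + 7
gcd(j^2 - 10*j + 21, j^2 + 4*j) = 1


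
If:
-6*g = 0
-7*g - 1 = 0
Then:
No Solution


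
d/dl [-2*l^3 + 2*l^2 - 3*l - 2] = -6*l^2 + 4*l - 3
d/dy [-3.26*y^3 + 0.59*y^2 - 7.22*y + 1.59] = -9.78*y^2 + 1.18*y - 7.22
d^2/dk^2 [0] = 0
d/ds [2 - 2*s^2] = -4*s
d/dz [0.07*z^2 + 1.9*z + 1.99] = 0.14*z + 1.9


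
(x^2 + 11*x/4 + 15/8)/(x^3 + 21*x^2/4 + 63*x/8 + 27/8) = (4*x + 5)/(4*x^2 + 15*x + 9)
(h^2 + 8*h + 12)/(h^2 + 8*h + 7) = (h^2 + 8*h + 12)/(h^2 + 8*h + 7)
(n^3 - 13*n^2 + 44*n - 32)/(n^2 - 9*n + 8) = n - 4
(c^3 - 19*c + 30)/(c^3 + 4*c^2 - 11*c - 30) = (c - 2)/(c + 2)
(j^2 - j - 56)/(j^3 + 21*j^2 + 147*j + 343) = (j - 8)/(j^2 + 14*j + 49)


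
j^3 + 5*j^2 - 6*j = j*(j - 1)*(j + 6)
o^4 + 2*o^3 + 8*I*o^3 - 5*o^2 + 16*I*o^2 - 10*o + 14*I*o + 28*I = (o + 2)*(o - I)*(o + 2*I)*(o + 7*I)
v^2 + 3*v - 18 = (v - 3)*(v + 6)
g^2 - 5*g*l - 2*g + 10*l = (g - 2)*(g - 5*l)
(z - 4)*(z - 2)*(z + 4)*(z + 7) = z^4 + 5*z^3 - 30*z^2 - 80*z + 224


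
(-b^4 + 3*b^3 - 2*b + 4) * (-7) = 7*b^4 - 21*b^3 + 14*b - 28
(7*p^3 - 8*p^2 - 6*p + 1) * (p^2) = 7*p^5 - 8*p^4 - 6*p^3 + p^2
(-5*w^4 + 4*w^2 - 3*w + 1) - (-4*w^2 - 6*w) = -5*w^4 + 8*w^2 + 3*w + 1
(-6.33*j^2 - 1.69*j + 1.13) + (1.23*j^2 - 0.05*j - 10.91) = -5.1*j^2 - 1.74*j - 9.78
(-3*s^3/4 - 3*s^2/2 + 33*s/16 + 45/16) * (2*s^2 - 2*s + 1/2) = -3*s^5/2 - 3*s^4/2 + 27*s^3/4 + 3*s^2/4 - 147*s/32 + 45/32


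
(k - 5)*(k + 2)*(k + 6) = k^3 + 3*k^2 - 28*k - 60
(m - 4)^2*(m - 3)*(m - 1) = m^4 - 12*m^3 + 51*m^2 - 88*m + 48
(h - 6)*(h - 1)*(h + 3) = h^3 - 4*h^2 - 15*h + 18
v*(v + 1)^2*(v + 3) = v^4 + 5*v^3 + 7*v^2 + 3*v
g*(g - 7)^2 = g^3 - 14*g^2 + 49*g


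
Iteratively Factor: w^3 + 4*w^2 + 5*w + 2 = (w + 2)*(w^2 + 2*w + 1) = (w + 1)*(w + 2)*(w + 1)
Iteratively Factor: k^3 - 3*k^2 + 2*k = (k - 1)*(k^2 - 2*k) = (k - 2)*(k - 1)*(k)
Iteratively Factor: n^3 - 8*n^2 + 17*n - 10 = (n - 1)*(n^2 - 7*n + 10) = (n - 5)*(n - 1)*(n - 2)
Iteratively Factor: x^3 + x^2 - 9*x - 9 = (x - 3)*(x^2 + 4*x + 3) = (x - 3)*(x + 1)*(x + 3)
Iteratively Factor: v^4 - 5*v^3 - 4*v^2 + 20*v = (v + 2)*(v^3 - 7*v^2 + 10*v) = (v - 2)*(v + 2)*(v^2 - 5*v) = v*(v - 2)*(v + 2)*(v - 5)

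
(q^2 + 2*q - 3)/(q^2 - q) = (q + 3)/q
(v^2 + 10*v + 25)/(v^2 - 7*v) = (v^2 + 10*v + 25)/(v*(v - 7))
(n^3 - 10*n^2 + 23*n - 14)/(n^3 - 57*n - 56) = (-n^3 + 10*n^2 - 23*n + 14)/(-n^3 + 57*n + 56)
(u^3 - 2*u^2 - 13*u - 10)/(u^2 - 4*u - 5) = u + 2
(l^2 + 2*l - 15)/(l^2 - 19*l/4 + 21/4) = 4*(l + 5)/(4*l - 7)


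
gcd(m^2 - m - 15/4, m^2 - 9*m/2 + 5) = m - 5/2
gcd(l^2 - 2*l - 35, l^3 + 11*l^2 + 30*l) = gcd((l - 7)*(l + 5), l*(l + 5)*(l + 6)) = l + 5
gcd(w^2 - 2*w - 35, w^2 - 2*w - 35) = w^2 - 2*w - 35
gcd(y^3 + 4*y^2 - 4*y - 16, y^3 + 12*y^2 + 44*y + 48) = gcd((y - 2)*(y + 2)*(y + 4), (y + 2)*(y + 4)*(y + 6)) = y^2 + 6*y + 8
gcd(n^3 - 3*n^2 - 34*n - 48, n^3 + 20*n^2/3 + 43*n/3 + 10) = n^2 + 5*n + 6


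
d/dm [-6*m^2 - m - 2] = -12*m - 1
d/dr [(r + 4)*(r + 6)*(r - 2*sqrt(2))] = 3*r^2 - 4*sqrt(2)*r + 20*r - 20*sqrt(2) + 24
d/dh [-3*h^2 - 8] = -6*h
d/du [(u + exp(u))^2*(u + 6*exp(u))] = (u + exp(u))*((u + exp(u))*(6*exp(u) + 1) + 2*(u + 6*exp(u))*(exp(u) + 1))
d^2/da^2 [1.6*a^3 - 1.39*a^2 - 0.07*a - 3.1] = 9.6*a - 2.78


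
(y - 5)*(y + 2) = y^2 - 3*y - 10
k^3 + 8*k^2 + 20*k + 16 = (k + 2)^2*(k + 4)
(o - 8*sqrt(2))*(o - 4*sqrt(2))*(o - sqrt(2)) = o^3 - 13*sqrt(2)*o^2 + 88*o - 64*sqrt(2)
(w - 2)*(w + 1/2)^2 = w^3 - w^2 - 7*w/4 - 1/2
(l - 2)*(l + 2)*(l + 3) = l^3 + 3*l^2 - 4*l - 12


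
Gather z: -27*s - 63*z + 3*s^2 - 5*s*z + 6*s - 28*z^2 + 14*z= 3*s^2 - 21*s - 28*z^2 + z*(-5*s - 49)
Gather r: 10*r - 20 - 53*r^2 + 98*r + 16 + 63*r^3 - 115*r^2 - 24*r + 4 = 63*r^3 - 168*r^2 + 84*r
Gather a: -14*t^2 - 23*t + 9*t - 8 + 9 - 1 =-14*t^2 - 14*t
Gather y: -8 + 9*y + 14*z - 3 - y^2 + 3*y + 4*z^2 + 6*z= -y^2 + 12*y + 4*z^2 + 20*z - 11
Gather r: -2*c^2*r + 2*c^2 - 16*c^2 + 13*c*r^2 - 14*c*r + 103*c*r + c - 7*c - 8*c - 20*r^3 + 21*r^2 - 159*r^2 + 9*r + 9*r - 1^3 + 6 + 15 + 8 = -14*c^2 - 14*c - 20*r^3 + r^2*(13*c - 138) + r*(-2*c^2 + 89*c + 18) + 28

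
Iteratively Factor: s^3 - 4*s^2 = (s)*(s^2 - 4*s) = s^2*(s - 4)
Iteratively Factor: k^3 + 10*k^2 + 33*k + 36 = (k + 3)*(k^2 + 7*k + 12) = (k + 3)*(k + 4)*(k + 3)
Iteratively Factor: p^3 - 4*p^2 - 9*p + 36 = (p - 3)*(p^2 - p - 12) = (p - 3)*(p + 3)*(p - 4)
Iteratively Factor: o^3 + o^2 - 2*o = (o + 2)*(o^2 - o) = (o - 1)*(o + 2)*(o)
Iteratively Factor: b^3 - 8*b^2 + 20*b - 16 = (b - 2)*(b^2 - 6*b + 8) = (b - 4)*(b - 2)*(b - 2)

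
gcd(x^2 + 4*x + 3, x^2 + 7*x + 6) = x + 1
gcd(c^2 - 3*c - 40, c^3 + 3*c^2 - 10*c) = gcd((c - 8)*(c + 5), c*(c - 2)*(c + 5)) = c + 5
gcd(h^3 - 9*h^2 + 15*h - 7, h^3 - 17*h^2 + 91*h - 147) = h - 7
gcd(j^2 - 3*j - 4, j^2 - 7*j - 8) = j + 1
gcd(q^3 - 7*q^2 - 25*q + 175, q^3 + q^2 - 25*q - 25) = q^2 - 25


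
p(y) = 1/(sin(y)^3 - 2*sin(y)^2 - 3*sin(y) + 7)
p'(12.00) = 0.00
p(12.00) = 0.13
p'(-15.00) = 0.01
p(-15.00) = 0.13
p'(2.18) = -0.17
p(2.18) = 0.27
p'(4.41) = 0.02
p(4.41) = 0.14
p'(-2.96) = -0.04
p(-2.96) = 0.13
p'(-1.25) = -0.02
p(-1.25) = 0.14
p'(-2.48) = 0.01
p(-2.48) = 0.13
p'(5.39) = -0.02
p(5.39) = 0.13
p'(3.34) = -0.04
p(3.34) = 0.13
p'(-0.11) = 0.05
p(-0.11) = 0.14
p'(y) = (-3*sin(y)^2*cos(y) + 4*sin(y)*cos(y) + 3*cos(y))/(sin(y)^3 - 2*sin(y)^2 - 3*sin(y) + 7)^2 = (4*sin(y) + 3*cos(y)^2)*cos(y)/(sin(y)^3 - 2*sin(y)^2 - 3*sin(y) + 7)^2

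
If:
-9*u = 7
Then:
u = -7/9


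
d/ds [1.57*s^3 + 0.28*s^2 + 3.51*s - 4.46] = 4.71*s^2 + 0.56*s + 3.51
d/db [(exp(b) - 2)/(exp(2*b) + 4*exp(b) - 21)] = (-2*(exp(b) - 2)*(exp(b) + 2) + exp(2*b) + 4*exp(b) - 21)*exp(b)/(exp(2*b) + 4*exp(b) - 21)^2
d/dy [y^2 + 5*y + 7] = 2*y + 5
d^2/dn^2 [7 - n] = 0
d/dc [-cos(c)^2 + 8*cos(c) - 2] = 2*(cos(c) - 4)*sin(c)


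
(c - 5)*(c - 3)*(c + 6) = c^3 - 2*c^2 - 33*c + 90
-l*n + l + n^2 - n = (-l + n)*(n - 1)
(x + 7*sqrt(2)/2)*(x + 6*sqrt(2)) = x^2 + 19*sqrt(2)*x/2 + 42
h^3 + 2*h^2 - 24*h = h*(h - 4)*(h + 6)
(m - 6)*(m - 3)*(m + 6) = m^3 - 3*m^2 - 36*m + 108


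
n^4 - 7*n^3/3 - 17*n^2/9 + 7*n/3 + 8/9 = (n - 8/3)*(n - 1)*(n + 1/3)*(n + 1)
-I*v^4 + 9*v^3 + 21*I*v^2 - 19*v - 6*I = (v + I)^2*(v + 6*I)*(-I*v + 1)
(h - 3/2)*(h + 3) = h^2 + 3*h/2 - 9/2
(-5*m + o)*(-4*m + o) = 20*m^2 - 9*m*o + o^2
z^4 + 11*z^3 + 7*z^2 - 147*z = z*(z - 3)*(z + 7)^2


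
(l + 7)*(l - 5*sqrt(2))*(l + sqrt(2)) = l^3 - 4*sqrt(2)*l^2 + 7*l^2 - 28*sqrt(2)*l - 10*l - 70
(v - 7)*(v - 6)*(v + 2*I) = v^3 - 13*v^2 + 2*I*v^2 + 42*v - 26*I*v + 84*I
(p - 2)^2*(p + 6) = p^3 + 2*p^2 - 20*p + 24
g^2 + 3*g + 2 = (g + 1)*(g + 2)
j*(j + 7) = j^2 + 7*j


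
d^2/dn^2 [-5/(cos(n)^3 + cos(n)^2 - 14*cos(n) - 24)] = 5*((53*cos(n) - 8*cos(2*n) - 9*cos(3*n))*(cos(n)^3 + cos(n)^2 - 14*cos(n) - 24)/4 - 2*(3*cos(n)^2 + 2*cos(n) - 14)^2*sin(n)^2)/(cos(n)^3 + cos(n)^2 - 14*cos(n) - 24)^3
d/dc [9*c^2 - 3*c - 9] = 18*c - 3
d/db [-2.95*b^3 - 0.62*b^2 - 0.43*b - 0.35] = -8.85*b^2 - 1.24*b - 0.43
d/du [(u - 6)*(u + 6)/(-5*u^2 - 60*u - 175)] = 2*(-6*u^2 - 71*u - 216)/(5*(u^4 + 24*u^3 + 214*u^2 + 840*u + 1225))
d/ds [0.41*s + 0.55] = 0.410000000000000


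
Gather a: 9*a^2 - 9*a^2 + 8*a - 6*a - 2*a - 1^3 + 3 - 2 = 0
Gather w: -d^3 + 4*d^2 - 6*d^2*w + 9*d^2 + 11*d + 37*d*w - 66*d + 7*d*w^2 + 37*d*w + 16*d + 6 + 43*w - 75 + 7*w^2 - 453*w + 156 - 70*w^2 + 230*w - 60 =-d^3 + 13*d^2 - 39*d + w^2*(7*d - 63) + w*(-6*d^2 + 74*d - 180) + 27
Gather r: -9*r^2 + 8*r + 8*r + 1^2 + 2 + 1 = -9*r^2 + 16*r + 4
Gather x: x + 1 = x + 1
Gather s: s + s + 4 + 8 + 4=2*s + 16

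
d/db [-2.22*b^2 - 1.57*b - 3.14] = -4.44*b - 1.57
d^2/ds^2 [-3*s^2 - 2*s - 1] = -6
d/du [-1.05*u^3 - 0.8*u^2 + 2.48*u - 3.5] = -3.15*u^2 - 1.6*u + 2.48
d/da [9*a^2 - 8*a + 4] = 18*a - 8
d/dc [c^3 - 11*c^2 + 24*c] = 3*c^2 - 22*c + 24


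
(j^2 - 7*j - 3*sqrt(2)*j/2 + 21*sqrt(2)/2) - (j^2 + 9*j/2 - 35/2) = -23*j/2 - 3*sqrt(2)*j/2 + 21*sqrt(2)/2 + 35/2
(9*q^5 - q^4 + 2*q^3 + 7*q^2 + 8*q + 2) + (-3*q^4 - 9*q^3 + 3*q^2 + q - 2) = 9*q^5 - 4*q^4 - 7*q^3 + 10*q^2 + 9*q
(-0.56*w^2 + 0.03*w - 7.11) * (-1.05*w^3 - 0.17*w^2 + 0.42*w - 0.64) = 0.588*w^5 + 0.0637*w^4 + 7.2252*w^3 + 1.5797*w^2 - 3.0054*w + 4.5504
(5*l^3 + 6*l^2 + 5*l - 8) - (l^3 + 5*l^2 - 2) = 4*l^3 + l^2 + 5*l - 6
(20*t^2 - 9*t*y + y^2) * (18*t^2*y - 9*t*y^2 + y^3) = 360*t^4*y - 342*t^3*y^2 + 119*t^2*y^3 - 18*t*y^4 + y^5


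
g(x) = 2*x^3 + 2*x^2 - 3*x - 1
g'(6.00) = 237.00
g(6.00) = 485.00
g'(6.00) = 237.00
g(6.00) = 485.00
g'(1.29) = 12.14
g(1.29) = 2.75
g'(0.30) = -1.26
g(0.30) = -1.67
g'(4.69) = 147.74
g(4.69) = 235.25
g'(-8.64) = 410.34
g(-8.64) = -1115.73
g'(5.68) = 213.29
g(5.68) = 412.99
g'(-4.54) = 102.51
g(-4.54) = -133.31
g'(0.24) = -1.69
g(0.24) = -1.58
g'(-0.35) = -3.66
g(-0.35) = 0.21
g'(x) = 6*x^2 + 4*x - 3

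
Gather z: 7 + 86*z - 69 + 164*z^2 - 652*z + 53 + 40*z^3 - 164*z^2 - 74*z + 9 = 40*z^3 - 640*z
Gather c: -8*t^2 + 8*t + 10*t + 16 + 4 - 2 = -8*t^2 + 18*t + 18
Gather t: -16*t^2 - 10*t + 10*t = -16*t^2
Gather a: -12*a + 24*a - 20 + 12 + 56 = 12*a + 48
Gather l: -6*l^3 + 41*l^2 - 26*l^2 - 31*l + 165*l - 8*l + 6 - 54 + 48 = -6*l^3 + 15*l^2 + 126*l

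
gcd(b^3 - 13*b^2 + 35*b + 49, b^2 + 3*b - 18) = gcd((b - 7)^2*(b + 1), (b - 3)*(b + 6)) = 1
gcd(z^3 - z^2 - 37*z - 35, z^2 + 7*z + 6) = z + 1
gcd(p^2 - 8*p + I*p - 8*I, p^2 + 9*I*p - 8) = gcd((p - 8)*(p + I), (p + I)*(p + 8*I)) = p + I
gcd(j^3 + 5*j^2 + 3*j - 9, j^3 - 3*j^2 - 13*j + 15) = j^2 + 2*j - 3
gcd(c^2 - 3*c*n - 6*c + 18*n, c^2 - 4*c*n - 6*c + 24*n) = c - 6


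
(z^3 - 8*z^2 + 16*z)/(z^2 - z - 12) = z*(z - 4)/(z + 3)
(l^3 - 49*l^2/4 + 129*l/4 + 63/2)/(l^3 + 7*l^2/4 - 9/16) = 4*(l^2 - 13*l + 42)/(4*l^2 + 4*l - 3)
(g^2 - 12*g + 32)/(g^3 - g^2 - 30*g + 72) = (g - 8)/(g^2 + 3*g - 18)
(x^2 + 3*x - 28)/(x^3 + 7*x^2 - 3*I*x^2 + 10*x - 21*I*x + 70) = (x - 4)/(x^2 - 3*I*x + 10)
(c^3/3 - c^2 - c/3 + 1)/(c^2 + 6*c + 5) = (c^2 - 4*c + 3)/(3*(c + 5))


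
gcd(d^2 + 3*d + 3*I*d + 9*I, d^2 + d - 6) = d + 3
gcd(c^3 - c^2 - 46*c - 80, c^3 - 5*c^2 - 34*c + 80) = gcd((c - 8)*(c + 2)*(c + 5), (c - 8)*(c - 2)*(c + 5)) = c^2 - 3*c - 40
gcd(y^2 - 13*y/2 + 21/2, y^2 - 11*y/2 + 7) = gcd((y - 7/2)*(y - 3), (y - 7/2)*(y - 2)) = y - 7/2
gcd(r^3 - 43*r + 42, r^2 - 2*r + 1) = r - 1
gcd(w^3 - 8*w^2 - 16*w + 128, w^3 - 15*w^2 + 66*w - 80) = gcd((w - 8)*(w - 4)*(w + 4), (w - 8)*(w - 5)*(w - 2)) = w - 8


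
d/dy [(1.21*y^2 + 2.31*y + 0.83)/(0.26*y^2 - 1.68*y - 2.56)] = (-2.6334*y^2 - 6.6268*y - 4.5192)/(0.0676*y^4 - 0.8736*y^3 + 1.4912*y^2 + 8.6016*y + 6.5536)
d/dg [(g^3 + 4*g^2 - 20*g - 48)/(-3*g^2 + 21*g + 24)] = (-g^4 + 14*g^3 + 32*g^2 - 32*g + 176)/(3*(g^4 - 14*g^3 + 33*g^2 + 112*g + 64))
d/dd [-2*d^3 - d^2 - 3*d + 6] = -6*d^2 - 2*d - 3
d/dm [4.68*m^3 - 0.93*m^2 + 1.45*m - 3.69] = 14.04*m^2 - 1.86*m + 1.45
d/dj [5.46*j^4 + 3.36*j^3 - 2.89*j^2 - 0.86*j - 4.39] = 21.84*j^3 + 10.08*j^2 - 5.78*j - 0.86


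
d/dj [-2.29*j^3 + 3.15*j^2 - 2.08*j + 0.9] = -6.87*j^2 + 6.3*j - 2.08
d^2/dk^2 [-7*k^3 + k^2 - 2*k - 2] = 2 - 42*k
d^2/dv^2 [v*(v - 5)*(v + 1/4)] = 6*v - 19/2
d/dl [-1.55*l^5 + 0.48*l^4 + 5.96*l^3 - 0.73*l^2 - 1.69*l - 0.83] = -7.75*l^4 + 1.92*l^3 + 17.88*l^2 - 1.46*l - 1.69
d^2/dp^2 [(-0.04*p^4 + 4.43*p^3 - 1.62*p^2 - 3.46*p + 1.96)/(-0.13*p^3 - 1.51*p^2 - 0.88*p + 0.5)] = (3.46944695195361e-18*p^8 - 2.22044604925031e-16*p^7 + 1.96723*p^6 + 3.72610800000001*p^5 - 0.885012000000009*p^4 - 7.83251999999999*p^3 - 6.30672*p^2 - 7.362288*p - 2.140448)/(0.002197*p^9 + 0.076557*p^8 + 0.933855*p^7 + 4.454065*p^6 + 5.73258*p^5 - 0.255318*p^4 - 3.207428*p^3 - 0.0290999999999999*p^2 + 0.66*p - 0.125)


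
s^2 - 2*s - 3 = (s - 3)*(s + 1)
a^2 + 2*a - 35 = (a - 5)*(a + 7)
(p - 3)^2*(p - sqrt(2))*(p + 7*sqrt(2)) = p^4 - 6*p^3 + 6*sqrt(2)*p^3 - 36*sqrt(2)*p^2 - 5*p^2 + 54*sqrt(2)*p + 84*p - 126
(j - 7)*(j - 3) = j^2 - 10*j + 21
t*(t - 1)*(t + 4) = t^3 + 3*t^2 - 4*t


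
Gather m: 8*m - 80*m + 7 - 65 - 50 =-72*m - 108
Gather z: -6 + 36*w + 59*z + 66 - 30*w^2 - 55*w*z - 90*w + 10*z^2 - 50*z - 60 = -30*w^2 - 54*w + 10*z^2 + z*(9 - 55*w)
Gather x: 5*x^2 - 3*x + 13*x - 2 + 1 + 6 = 5*x^2 + 10*x + 5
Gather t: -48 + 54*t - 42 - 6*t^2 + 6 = -6*t^2 + 54*t - 84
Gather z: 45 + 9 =54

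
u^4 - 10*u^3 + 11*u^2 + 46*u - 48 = (u - 8)*(u - 3)*(u - 1)*(u + 2)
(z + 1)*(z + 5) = z^2 + 6*z + 5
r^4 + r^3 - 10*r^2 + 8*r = r*(r - 2)*(r - 1)*(r + 4)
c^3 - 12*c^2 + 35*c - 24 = (c - 8)*(c - 3)*(c - 1)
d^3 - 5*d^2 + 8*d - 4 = (d - 2)^2*(d - 1)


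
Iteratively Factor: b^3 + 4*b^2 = (b)*(b^2 + 4*b) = b^2*(b + 4)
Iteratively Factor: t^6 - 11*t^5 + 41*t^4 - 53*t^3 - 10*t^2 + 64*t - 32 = (t - 4)*(t^5 - 7*t^4 + 13*t^3 - t^2 - 14*t + 8) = (t - 4)*(t - 1)*(t^4 - 6*t^3 + 7*t^2 + 6*t - 8) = (t - 4)^2*(t - 1)*(t^3 - 2*t^2 - t + 2) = (t - 4)^2*(t - 2)*(t - 1)*(t^2 - 1) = (t - 4)^2*(t - 2)*(t - 1)^2*(t + 1)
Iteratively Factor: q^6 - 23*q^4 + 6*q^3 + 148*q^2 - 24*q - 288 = (q - 3)*(q^5 + 3*q^4 - 14*q^3 - 36*q^2 + 40*q + 96) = (q - 3)*(q + 2)*(q^4 + q^3 - 16*q^2 - 4*q + 48) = (q - 3)^2*(q + 2)*(q^3 + 4*q^2 - 4*q - 16) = (q - 3)^2*(q - 2)*(q + 2)*(q^2 + 6*q + 8) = (q - 3)^2*(q - 2)*(q + 2)*(q + 4)*(q + 2)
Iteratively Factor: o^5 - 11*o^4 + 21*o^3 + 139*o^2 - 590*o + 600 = (o - 3)*(o^4 - 8*o^3 - 3*o^2 + 130*o - 200) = (o - 3)*(o + 4)*(o^3 - 12*o^2 + 45*o - 50) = (o - 5)*(o - 3)*(o + 4)*(o^2 - 7*o + 10) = (o - 5)^2*(o - 3)*(o + 4)*(o - 2)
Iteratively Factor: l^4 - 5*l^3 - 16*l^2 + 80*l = (l - 5)*(l^3 - 16*l) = (l - 5)*(l + 4)*(l^2 - 4*l) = (l - 5)*(l - 4)*(l + 4)*(l)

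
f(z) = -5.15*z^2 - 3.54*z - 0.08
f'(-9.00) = 89.16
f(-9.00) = -385.37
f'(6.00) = -65.34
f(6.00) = -206.72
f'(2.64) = -30.73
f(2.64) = -45.32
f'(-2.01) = 17.16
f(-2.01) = -13.77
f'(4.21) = -46.90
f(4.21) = -106.26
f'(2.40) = -28.26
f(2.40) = -38.24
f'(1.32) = -17.14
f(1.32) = -13.73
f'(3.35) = -38.04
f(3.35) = -69.73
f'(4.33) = -48.14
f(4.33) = -111.97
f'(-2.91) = 26.43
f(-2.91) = -33.39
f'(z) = -10.3*z - 3.54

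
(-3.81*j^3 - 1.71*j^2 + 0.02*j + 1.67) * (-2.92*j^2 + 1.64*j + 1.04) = 11.1252*j^5 - 1.2552*j^4 - 6.8252*j^3 - 6.622*j^2 + 2.7596*j + 1.7368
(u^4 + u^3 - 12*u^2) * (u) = u^5 + u^4 - 12*u^3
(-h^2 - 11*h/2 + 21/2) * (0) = 0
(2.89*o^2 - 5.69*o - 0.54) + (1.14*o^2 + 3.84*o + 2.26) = 4.03*o^2 - 1.85*o + 1.72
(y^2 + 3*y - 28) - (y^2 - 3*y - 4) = 6*y - 24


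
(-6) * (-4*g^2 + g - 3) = 24*g^2 - 6*g + 18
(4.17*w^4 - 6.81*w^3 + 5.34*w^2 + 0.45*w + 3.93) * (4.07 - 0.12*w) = -0.5004*w^5 + 17.7891*w^4 - 28.3575*w^3 + 21.6798*w^2 + 1.3599*w + 15.9951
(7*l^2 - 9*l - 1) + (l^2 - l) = 8*l^2 - 10*l - 1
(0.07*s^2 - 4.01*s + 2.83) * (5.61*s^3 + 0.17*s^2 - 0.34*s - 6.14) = 0.3927*s^5 - 22.4842*s^4 + 15.1708*s^3 + 1.4147*s^2 + 23.6592*s - 17.3762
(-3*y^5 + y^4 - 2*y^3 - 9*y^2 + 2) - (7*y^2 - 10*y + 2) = -3*y^5 + y^4 - 2*y^3 - 16*y^2 + 10*y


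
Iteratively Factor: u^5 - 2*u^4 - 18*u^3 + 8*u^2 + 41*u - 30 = (u - 5)*(u^4 + 3*u^3 - 3*u^2 - 7*u + 6) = (u - 5)*(u + 3)*(u^3 - 3*u + 2) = (u - 5)*(u - 1)*(u + 3)*(u^2 + u - 2) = (u - 5)*(u - 1)*(u + 2)*(u + 3)*(u - 1)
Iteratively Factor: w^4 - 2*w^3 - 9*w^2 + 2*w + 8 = (w + 1)*(w^3 - 3*w^2 - 6*w + 8) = (w - 1)*(w + 1)*(w^2 - 2*w - 8) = (w - 4)*(w - 1)*(w + 1)*(w + 2)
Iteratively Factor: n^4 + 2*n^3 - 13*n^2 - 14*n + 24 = (n + 4)*(n^3 - 2*n^2 - 5*n + 6) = (n + 2)*(n + 4)*(n^2 - 4*n + 3) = (n - 1)*(n + 2)*(n + 4)*(n - 3)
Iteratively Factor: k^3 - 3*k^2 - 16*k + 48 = (k - 3)*(k^2 - 16) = (k - 3)*(k + 4)*(k - 4)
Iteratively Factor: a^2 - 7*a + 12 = (a - 3)*(a - 4)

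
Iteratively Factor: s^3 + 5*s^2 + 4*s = (s + 4)*(s^2 + s) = (s + 1)*(s + 4)*(s)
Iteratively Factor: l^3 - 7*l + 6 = (l + 3)*(l^2 - 3*l + 2) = (l - 1)*(l + 3)*(l - 2)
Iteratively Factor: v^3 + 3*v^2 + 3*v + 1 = (v + 1)*(v^2 + 2*v + 1) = (v + 1)^2*(v + 1)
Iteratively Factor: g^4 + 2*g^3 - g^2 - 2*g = (g + 2)*(g^3 - g) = (g - 1)*(g + 2)*(g^2 + g) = g*(g - 1)*(g + 2)*(g + 1)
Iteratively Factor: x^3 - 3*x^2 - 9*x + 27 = (x + 3)*(x^2 - 6*x + 9) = (x - 3)*(x + 3)*(x - 3)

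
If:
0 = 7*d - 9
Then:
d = 9/7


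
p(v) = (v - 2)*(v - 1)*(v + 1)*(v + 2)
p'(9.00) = 2826.00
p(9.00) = 6160.00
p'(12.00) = 6792.00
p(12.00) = 20020.00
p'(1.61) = 0.59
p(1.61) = -2.24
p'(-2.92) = -70.39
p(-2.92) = 34.07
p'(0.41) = -3.82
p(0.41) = 3.19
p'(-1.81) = -5.62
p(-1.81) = -1.65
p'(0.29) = -2.80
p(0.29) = 3.59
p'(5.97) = 791.40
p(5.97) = 1096.07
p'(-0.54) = 4.77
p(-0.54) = 2.63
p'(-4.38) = -292.31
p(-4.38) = 276.12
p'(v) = (v - 2)*(v - 1)*(v + 1) + (v - 2)*(v - 1)*(v + 2) + (v - 2)*(v + 1)*(v + 2) + (v - 1)*(v + 1)*(v + 2)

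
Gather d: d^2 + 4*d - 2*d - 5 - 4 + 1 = d^2 + 2*d - 8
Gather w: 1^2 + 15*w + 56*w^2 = 56*w^2 + 15*w + 1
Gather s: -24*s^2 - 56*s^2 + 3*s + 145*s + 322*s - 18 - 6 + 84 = -80*s^2 + 470*s + 60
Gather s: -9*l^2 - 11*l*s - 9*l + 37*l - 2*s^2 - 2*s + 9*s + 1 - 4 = -9*l^2 + 28*l - 2*s^2 + s*(7 - 11*l) - 3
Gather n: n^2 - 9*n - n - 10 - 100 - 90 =n^2 - 10*n - 200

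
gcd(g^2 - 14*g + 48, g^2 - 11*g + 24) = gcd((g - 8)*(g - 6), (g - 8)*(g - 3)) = g - 8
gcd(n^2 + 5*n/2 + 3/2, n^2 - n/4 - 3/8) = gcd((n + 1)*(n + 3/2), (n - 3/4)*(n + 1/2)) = 1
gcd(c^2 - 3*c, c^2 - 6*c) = c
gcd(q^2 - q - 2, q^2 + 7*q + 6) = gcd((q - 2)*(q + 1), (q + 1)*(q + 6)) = q + 1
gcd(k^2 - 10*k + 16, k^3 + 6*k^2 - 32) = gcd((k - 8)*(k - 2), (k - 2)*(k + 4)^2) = k - 2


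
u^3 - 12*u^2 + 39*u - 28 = (u - 7)*(u - 4)*(u - 1)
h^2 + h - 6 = (h - 2)*(h + 3)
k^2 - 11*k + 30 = (k - 6)*(k - 5)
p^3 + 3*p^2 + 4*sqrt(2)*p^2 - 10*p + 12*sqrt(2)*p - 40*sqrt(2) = (p - 2)*(p + 5)*(p + 4*sqrt(2))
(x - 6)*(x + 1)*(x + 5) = x^3 - 31*x - 30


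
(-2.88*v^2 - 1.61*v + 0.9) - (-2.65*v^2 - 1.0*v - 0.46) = -0.23*v^2 - 0.61*v + 1.36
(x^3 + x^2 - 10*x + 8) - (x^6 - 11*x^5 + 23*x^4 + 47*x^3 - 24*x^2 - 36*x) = -x^6 + 11*x^5 - 23*x^4 - 46*x^3 + 25*x^2 + 26*x + 8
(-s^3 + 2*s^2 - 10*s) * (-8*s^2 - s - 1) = 8*s^5 - 15*s^4 + 79*s^3 + 8*s^2 + 10*s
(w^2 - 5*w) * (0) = 0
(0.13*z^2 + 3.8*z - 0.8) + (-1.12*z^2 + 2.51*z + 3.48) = -0.99*z^2 + 6.31*z + 2.68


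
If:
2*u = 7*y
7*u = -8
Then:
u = -8/7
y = -16/49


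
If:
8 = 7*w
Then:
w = 8/7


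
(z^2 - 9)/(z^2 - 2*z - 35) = (9 - z^2)/(-z^2 + 2*z + 35)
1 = 1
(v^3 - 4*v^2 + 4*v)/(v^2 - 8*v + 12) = v*(v - 2)/(v - 6)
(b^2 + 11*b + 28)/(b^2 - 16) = (b + 7)/(b - 4)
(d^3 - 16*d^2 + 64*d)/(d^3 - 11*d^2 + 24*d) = (d - 8)/(d - 3)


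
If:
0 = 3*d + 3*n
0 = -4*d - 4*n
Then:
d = -n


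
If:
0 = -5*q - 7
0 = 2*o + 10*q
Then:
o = 7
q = -7/5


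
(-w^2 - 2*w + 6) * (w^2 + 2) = -w^4 - 2*w^3 + 4*w^2 - 4*w + 12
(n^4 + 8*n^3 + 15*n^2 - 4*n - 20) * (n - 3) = n^5 + 5*n^4 - 9*n^3 - 49*n^2 - 8*n + 60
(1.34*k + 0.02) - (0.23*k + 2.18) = 1.11*k - 2.16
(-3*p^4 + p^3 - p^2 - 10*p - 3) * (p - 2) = -3*p^5 + 7*p^4 - 3*p^3 - 8*p^2 + 17*p + 6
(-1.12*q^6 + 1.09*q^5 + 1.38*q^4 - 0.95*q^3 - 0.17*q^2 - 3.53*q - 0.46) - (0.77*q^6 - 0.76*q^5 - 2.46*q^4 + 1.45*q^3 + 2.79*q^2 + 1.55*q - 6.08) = -1.89*q^6 + 1.85*q^5 + 3.84*q^4 - 2.4*q^3 - 2.96*q^2 - 5.08*q + 5.62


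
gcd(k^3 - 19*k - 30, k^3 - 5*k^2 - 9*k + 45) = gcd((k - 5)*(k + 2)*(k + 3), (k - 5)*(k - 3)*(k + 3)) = k^2 - 2*k - 15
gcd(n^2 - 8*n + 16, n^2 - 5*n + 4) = n - 4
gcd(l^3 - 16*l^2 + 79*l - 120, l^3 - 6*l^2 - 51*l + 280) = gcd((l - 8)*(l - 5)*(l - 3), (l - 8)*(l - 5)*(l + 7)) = l^2 - 13*l + 40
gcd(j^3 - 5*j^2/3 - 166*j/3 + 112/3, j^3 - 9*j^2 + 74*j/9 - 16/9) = j^2 - 26*j/3 + 16/3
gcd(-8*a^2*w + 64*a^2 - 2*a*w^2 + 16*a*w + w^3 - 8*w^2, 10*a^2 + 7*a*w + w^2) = 2*a + w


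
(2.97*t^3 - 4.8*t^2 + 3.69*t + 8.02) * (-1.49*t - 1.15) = -4.4253*t^4 + 3.7365*t^3 + 0.0218999999999996*t^2 - 16.1933*t - 9.223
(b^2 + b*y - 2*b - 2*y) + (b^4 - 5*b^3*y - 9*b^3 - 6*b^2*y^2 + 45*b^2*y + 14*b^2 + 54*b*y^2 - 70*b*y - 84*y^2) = b^4 - 5*b^3*y - 9*b^3 - 6*b^2*y^2 + 45*b^2*y + 15*b^2 + 54*b*y^2 - 69*b*y - 2*b - 84*y^2 - 2*y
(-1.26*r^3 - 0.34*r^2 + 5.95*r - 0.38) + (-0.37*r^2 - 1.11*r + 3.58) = -1.26*r^3 - 0.71*r^2 + 4.84*r + 3.2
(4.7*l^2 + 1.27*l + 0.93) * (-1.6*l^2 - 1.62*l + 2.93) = -7.52*l^4 - 9.646*l^3 + 10.2256*l^2 + 2.2145*l + 2.7249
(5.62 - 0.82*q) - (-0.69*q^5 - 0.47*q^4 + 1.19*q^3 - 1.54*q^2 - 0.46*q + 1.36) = 0.69*q^5 + 0.47*q^4 - 1.19*q^3 + 1.54*q^2 - 0.36*q + 4.26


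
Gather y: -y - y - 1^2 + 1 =-2*y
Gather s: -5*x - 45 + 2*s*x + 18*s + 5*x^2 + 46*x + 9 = s*(2*x + 18) + 5*x^2 + 41*x - 36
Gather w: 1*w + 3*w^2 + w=3*w^2 + 2*w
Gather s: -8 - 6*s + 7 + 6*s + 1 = 0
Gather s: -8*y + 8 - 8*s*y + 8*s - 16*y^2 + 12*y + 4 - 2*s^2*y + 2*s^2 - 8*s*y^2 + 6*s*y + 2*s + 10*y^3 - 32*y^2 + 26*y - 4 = s^2*(2 - 2*y) + s*(-8*y^2 - 2*y + 10) + 10*y^3 - 48*y^2 + 30*y + 8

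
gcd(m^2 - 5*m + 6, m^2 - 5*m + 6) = m^2 - 5*m + 6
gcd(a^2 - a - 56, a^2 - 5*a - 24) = a - 8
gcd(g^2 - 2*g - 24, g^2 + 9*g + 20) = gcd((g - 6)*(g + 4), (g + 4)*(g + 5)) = g + 4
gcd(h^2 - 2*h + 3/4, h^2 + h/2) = 1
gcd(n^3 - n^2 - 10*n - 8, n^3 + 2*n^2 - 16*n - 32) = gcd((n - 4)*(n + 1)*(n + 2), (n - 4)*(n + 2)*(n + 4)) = n^2 - 2*n - 8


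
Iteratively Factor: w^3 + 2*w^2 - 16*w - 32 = (w + 4)*(w^2 - 2*w - 8) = (w - 4)*(w + 4)*(w + 2)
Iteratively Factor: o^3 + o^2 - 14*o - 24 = (o + 2)*(o^2 - o - 12) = (o - 4)*(o + 2)*(o + 3)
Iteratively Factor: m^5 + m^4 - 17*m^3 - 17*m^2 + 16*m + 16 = (m + 1)*(m^4 - 17*m^2 + 16) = (m + 1)*(m + 4)*(m^3 - 4*m^2 - m + 4) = (m + 1)^2*(m + 4)*(m^2 - 5*m + 4) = (m - 4)*(m + 1)^2*(m + 4)*(m - 1)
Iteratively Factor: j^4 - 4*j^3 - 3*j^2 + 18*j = (j + 2)*(j^3 - 6*j^2 + 9*j) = j*(j + 2)*(j^2 - 6*j + 9) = j*(j - 3)*(j + 2)*(j - 3)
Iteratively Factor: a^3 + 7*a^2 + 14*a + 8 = (a + 4)*(a^2 + 3*a + 2) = (a + 1)*(a + 4)*(a + 2)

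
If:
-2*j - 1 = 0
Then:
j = -1/2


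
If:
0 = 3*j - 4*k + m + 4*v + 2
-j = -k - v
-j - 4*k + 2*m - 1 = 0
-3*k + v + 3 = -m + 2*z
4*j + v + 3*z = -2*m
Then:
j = -25/33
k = -35/66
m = -31/33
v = -5/22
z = 113/66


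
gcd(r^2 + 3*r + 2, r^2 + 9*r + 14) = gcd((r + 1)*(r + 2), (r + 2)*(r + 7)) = r + 2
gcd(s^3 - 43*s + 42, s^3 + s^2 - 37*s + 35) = s^2 + 6*s - 7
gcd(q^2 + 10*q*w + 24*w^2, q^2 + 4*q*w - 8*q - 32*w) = q + 4*w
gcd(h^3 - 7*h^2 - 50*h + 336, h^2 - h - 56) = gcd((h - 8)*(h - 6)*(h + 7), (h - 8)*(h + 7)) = h^2 - h - 56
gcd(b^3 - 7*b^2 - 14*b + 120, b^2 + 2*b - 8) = b + 4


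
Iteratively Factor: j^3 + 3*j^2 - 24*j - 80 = (j - 5)*(j^2 + 8*j + 16) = (j - 5)*(j + 4)*(j + 4)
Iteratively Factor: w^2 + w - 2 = (w - 1)*(w + 2)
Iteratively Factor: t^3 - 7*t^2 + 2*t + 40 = (t - 4)*(t^2 - 3*t - 10) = (t - 5)*(t - 4)*(t + 2)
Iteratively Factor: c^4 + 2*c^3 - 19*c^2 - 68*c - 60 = (c + 2)*(c^3 - 19*c - 30) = (c + 2)^2*(c^2 - 2*c - 15) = (c - 5)*(c + 2)^2*(c + 3)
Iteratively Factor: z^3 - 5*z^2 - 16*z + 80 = (z - 4)*(z^2 - z - 20) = (z - 4)*(z + 4)*(z - 5)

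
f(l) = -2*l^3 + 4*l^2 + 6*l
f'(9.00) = -408.00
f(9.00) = -1080.00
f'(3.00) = -24.00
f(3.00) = 0.00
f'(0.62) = 8.65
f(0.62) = 4.78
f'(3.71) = -46.90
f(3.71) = -24.81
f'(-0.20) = 4.16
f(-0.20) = -1.02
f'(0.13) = 6.94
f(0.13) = 0.84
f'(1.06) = 7.74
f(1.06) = 8.47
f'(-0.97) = -7.41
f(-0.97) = -0.23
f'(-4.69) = -163.50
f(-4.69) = 266.17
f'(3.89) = -53.67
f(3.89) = -33.86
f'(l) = -6*l^2 + 8*l + 6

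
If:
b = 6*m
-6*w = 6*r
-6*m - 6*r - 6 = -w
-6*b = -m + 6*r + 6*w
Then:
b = 0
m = 0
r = -6/7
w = 6/7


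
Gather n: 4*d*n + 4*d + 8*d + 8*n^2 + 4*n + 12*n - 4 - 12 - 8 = 12*d + 8*n^2 + n*(4*d + 16) - 24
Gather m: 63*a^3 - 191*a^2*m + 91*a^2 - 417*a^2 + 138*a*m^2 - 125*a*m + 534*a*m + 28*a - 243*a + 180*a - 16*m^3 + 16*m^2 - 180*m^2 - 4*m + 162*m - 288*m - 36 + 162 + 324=63*a^3 - 326*a^2 - 35*a - 16*m^3 + m^2*(138*a - 164) + m*(-191*a^2 + 409*a - 130) + 450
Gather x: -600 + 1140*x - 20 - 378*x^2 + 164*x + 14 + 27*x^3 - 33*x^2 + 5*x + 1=27*x^3 - 411*x^2 + 1309*x - 605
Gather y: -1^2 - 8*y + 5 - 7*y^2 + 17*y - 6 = -7*y^2 + 9*y - 2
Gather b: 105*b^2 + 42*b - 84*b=105*b^2 - 42*b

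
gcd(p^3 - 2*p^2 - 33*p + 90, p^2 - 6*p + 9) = p - 3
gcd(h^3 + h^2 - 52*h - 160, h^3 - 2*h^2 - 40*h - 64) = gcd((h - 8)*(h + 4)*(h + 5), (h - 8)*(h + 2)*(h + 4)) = h^2 - 4*h - 32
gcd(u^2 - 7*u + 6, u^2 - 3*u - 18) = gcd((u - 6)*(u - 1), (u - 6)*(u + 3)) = u - 6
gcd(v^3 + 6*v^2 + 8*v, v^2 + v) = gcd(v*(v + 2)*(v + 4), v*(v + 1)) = v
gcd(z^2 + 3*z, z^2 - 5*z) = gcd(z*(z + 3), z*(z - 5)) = z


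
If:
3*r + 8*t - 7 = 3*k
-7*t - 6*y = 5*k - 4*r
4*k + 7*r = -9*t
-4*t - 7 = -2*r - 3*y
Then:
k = -1645/1112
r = 931/1112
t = 7/1112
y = 2975/1668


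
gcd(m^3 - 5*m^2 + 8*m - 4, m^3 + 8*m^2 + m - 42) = m - 2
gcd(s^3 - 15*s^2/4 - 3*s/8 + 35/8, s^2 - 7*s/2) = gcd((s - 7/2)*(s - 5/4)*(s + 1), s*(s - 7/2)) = s - 7/2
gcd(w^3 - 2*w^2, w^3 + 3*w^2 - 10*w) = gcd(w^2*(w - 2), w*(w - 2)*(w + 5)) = w^2 - 2*w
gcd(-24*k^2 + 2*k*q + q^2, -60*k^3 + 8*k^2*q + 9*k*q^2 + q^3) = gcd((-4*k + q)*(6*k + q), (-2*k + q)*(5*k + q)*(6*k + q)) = 6*k + q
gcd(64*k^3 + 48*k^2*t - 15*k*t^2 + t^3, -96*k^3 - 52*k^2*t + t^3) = -8*k + t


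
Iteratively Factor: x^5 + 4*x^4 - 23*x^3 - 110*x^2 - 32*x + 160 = (x + 4)*(x^4 - 23*x^2 - 18*x + 40) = (x + 2)*(x + 4)*(x^3 - 2*x^2 - 19*x + 20) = (x - 1)*(x + 2)*(x + 4)*(x^2 - x - 20) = (x - 5)*(x - 1)*(x + 2)*(x + 4)*(x + 4)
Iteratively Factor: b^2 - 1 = (b + 1)*(b - 1)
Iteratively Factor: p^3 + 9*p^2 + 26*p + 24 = (p + 2)*(p^2 + 7*p + 12) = (p + 2)*(p + 4)*(p + 3)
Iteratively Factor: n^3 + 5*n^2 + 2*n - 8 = (n + 4)*(n^2 + n - 2) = (n + 2)*(n + 4)*(n - 1)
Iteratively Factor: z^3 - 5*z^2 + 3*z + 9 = (z - 3)*(z^2 - 2*z - 3) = (z - 3)*(z + 1)*(z - 3)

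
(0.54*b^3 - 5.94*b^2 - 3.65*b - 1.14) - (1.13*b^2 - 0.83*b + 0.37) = 0.54*b^3 - 7.07*b^2 - 2.82*b - 1.51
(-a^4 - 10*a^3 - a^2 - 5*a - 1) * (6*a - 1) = -6*a^5 - 59*a^4 + 4*a^3 - 29*a^2 - a + 1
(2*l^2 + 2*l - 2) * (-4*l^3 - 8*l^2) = -8*l^5 - 24*l^4 - 8*l^3 + 16*l^2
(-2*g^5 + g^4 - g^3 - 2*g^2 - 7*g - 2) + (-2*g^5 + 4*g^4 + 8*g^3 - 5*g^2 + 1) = -4*g^5 + 5*g^4 + 7*g^3 - 7*g^2 - 7*g - 1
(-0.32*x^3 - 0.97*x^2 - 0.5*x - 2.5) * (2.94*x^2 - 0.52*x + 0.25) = -0.9408*x^5 - 2.6854*x^4 - 1.0456*x^3 - 7.3325*x^2 + 1.175*x - 0.625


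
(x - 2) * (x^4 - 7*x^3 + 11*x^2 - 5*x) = x^5 - 9*x^4 + 25*x^3 - 27*x^2 + 10*x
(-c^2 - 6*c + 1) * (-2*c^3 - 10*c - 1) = 2*c^5 + 12*c^4 + 8*c^3 + 61*c^2 - 4*c - 1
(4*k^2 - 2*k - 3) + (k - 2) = 4*k^2 - k - 5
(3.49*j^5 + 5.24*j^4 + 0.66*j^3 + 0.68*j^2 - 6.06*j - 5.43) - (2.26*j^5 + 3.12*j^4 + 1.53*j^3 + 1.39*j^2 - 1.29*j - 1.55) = 1.23*j^5 + 2.12*j^4 - 0.87*j^3 - 0.71*j^2 - 4.77*j - 3.88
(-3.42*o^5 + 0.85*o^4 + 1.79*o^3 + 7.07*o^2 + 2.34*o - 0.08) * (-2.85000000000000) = 9.747*o^5 - 2.4225*o^4 - 5.1015*o^3 - 20.1495*o^2 - 6.669*o + 0.228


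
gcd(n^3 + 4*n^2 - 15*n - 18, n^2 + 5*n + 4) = n + 1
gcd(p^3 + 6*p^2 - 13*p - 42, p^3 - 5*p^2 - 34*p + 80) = 1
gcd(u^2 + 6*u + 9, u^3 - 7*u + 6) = u + 3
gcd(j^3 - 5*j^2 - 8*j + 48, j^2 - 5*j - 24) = j + 3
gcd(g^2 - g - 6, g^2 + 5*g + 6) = g + 2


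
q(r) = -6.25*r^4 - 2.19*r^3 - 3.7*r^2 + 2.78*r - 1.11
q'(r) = -25.0*r^3 - 6.57*r^2 - 7.4*r + 2.78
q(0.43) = -0.99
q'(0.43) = -3.60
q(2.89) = -512.82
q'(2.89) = -676.92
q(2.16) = -170.49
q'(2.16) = -295.80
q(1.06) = -12.82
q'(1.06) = -42.22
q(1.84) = -93.80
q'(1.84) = -188.82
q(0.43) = -0.99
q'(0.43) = -3.60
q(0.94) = -8.46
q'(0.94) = -30.75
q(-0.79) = -6.97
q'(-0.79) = 16.85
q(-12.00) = -126382.95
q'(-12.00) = 42345.50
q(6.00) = -8690.67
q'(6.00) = -5678.14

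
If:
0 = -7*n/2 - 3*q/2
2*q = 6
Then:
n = -9/7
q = 3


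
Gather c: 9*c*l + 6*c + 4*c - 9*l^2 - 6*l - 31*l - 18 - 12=c*(9*l + 10) - 9*l^2 - 37*l - 30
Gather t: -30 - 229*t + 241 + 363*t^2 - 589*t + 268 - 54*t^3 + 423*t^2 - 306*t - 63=-54*t^3 + 786*t^2 - 1124*t + 416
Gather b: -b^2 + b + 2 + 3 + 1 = -b^2 + b + 6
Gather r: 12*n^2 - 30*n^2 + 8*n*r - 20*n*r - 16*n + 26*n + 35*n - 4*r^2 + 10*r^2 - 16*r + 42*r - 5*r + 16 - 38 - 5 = -18*n^2 + 45*n + 6*r^2 + r*(21 - 12*n) - 27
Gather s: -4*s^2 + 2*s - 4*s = -4*s^2 - 2*s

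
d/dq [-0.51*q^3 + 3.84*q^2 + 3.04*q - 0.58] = -1.53*q^2 + 7.68*q + 3.04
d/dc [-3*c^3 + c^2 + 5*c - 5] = -9*c^2 + 2*c + 5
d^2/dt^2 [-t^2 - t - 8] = -2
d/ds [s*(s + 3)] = 2*s + 3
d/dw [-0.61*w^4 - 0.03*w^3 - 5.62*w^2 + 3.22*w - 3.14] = -2.44*w^3 - 0.09*w^2 - 11.24*w + 3.22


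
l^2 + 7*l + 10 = (l + 2)*(l + 5)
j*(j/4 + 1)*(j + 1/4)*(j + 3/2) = j^4/4 + 23*j^3/16 + 59*j^2/32 + 3*j/8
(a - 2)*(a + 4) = a^2 + 2*a - 8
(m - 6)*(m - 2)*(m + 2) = m^3 - 6*m^2 - 4*m + 24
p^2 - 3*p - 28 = (p - 7)*(p + 4)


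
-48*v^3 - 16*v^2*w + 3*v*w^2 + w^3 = (-4*v + w)*(3*v + w)*(4*v + w)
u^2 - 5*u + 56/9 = (u - 8/3)*(u - 7/3)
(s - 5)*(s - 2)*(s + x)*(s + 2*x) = s^4 + 3*s^3*x - 7*s^3 + 2*s^2*x^2 - 21*s^2*x + 10*s^2 - 14*s*x^2 + 30*s*x + 20*x^2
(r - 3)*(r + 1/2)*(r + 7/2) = r^3 + r^2 - 41*r/4 - 21/4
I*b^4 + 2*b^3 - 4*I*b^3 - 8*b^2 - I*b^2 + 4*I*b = b*(b - 4)*(b - I)*(I*b + 1)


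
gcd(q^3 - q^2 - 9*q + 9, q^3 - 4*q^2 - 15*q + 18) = q^2 + 2*q - 3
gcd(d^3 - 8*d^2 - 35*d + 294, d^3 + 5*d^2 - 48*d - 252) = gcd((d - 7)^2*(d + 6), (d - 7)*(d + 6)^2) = d^2 - d - 42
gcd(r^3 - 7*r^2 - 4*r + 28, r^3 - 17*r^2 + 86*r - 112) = r^2 - 9*r + 14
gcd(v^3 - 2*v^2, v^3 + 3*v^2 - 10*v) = v^2 - 2*v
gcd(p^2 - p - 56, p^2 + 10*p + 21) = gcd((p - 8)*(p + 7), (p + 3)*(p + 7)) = p + 7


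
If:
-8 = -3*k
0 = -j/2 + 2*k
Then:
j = 32/3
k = 8/3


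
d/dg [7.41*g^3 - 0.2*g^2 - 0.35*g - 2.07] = 22.23*g^2 - 0.4*g - 0.35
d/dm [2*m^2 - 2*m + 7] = 4*m - 2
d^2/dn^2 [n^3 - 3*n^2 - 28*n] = 6*n - 6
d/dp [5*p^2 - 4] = 10*p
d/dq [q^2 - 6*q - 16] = 2*q - 6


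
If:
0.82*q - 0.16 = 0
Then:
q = 0.20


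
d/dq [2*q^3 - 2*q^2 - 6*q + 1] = 6*q^2 - 4*q - 6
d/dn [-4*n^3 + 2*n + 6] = 2 - 12*n^2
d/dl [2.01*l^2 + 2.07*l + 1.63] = 4.02*l + 2.07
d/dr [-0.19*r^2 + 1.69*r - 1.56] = 1.69 - 0.38*r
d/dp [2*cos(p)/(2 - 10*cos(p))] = -sin(p)/(5*cos(p) - 1)^2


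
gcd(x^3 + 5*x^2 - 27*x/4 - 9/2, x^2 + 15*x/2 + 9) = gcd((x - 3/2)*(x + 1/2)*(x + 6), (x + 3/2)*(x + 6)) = x + 6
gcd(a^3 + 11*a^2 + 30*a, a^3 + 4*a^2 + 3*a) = a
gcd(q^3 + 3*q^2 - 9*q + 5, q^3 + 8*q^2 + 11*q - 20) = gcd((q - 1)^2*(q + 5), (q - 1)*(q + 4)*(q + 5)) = q^2 + 4*q - 5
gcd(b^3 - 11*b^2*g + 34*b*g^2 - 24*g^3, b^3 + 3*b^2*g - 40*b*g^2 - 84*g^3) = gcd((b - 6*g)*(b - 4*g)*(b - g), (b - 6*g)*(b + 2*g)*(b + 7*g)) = b - 6*g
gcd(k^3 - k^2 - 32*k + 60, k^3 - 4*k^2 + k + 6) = k - 2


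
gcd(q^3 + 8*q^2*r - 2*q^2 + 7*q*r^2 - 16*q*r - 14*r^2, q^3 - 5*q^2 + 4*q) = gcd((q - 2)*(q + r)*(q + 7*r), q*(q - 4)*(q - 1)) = 1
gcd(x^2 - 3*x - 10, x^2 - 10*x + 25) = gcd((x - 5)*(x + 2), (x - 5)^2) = x - 5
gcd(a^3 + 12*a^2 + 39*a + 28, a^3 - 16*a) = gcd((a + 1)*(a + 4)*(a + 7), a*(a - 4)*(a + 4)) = a + 4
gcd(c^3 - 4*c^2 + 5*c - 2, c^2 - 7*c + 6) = c - 1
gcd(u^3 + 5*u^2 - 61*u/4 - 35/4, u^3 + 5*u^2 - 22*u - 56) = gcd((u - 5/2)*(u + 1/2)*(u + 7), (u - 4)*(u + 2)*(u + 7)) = u + 7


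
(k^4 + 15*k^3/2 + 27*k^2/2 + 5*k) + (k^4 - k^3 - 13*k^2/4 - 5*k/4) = 2*k^4 + 13*k^3/2 + 41*k^2/4 + 15*k/4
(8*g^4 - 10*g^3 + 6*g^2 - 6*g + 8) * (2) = 16*g^4 - 20*g^3 + 12*g^2 - 12*g + 16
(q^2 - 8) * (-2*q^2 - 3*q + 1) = -2*q^4 - 3*q^3 + 17*q^2 + 24*q - 8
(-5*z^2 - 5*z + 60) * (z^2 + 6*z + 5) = -5*z^4 - 35*z^3 + 5*z^2 + 335*z + 300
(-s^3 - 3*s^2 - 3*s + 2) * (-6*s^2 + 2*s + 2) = 6*s^5 + 16*s^4 + 10*s^3 - 24*s^2 - 2*s + 4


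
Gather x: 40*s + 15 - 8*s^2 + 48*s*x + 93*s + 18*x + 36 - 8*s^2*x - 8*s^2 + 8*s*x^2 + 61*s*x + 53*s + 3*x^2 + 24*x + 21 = -16*s^2 + 186*s + x^2*(8*s + 3) + x*(-8*s^2 + 109*s + 42) + 72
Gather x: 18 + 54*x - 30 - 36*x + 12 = 18*x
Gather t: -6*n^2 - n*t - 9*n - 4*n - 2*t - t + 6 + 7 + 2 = -6*n^2 - 13*n + t*(-n - 3) + 15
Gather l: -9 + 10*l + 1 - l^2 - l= -l^2 + 9*l - 8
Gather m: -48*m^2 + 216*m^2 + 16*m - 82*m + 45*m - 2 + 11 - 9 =168*m^2 - 21*m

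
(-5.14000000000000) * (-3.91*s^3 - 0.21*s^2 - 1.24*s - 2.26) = 20.0974*s^3 + 1.0794*s^2 + 6.3736*s + 11.6164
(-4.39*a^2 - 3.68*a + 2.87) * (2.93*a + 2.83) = -12.8627*a^3 - 23.2061*a^2 - 2.0053*a + 8.1221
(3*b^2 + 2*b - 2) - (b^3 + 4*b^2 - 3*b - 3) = -b^3 - b^2 + 5*b + 1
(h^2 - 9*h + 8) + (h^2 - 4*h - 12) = 2*h^2 - 13*h - 4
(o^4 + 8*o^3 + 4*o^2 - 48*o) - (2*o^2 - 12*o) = o^4 + 8*o^3 + 2*o^2 - 36*o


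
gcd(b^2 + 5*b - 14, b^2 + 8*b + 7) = b + 7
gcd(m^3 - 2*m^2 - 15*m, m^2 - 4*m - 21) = m + 3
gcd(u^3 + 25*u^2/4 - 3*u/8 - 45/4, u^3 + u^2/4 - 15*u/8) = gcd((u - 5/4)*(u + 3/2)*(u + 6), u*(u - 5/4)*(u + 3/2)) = u^2 + u/4 - 15/8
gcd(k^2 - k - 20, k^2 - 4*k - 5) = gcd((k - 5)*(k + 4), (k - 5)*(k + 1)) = k - 5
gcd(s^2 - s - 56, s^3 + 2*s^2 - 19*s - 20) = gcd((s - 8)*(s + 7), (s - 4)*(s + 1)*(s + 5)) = 1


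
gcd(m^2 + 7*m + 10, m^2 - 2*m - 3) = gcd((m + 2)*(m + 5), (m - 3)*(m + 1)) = 1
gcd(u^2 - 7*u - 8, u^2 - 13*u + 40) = u - 8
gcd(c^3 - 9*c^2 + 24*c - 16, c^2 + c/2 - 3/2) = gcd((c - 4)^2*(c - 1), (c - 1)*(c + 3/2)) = c - 1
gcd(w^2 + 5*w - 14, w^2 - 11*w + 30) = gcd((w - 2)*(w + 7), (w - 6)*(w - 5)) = 1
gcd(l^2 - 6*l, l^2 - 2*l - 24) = l - 6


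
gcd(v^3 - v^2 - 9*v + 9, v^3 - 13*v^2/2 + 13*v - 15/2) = v^2 - 4*v + 3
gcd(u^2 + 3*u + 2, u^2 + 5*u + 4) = u + 1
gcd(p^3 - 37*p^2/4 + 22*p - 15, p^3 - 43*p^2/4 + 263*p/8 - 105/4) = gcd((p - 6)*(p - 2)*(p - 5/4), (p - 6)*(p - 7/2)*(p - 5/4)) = p^2 - 29*p/4 + 15/2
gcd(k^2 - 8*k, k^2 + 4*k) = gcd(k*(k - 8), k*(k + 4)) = k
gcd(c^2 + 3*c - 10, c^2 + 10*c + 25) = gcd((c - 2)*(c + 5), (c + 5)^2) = c + 5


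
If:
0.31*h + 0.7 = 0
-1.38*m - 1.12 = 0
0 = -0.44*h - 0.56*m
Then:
No Solution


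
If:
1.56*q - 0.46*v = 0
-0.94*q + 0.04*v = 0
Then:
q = 0.00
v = 0.00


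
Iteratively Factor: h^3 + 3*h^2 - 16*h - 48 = (h + 3)*(h^2 - 16) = (h - 4)*(h + 3)*(h + 4)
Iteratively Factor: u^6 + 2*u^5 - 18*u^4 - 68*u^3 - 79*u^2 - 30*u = (u + 3)*(u^5 - u^4 - 15*u^3 - 23*u^2 - 10*u) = u*(u + 3)*(u^4 - u^3 - 15*u^2 - 23*u - 10) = u*(u + 1)*(u + 3)*(u^3 - 2*u^2 - 13*u - 10) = u*(u + 1)^2*(u + 3)*(u^2 - 3*u - 10) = u*(u + 1)^2*(u + 2)*(u + 3)*(u - 5)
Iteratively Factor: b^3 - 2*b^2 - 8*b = (b)*(b^2 - 2*b - 8) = b*(b + 2)*(b - 4)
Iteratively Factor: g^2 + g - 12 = (g + 4)*(g - 3)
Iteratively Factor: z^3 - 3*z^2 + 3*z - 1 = (z - 1)*(z^2 - 2*z + 1) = (z - 1)^2*(z - 1)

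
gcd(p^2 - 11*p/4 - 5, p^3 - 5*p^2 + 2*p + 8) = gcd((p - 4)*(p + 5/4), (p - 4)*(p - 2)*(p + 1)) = p - 4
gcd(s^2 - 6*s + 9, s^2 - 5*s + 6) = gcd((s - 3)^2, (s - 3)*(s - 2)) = s - 3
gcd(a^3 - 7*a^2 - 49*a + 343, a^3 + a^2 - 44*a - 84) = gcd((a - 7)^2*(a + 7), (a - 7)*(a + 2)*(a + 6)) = a - 7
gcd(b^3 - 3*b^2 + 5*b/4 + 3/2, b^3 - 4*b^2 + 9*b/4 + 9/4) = b^2 - b - 3/4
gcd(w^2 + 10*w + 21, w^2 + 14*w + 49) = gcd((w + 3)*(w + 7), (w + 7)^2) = w + 7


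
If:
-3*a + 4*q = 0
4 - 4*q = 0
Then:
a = 4/3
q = 1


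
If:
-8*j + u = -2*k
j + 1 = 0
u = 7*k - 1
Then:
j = -1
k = -7/9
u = -58/9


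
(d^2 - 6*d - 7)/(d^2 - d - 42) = (d + 1)/(d + 6)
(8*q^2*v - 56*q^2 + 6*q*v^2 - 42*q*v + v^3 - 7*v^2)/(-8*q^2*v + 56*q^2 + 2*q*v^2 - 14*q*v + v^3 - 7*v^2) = (-2*q - v)/(2*q - v)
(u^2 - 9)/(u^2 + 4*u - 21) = (u + 3)/(u + 7)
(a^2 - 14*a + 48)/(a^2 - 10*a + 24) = (a - 8)/(a - 4)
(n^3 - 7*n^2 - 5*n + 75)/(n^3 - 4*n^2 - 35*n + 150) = (n + 3)/(n + 6)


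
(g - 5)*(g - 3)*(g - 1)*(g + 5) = g^4 - 4*g^3 - 22*g^2 + 100*g - 75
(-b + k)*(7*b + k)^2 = -49*b^3 + 35*b^2*k + 13*b*k^2 + k^3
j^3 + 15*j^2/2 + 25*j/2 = j*(j + 5/2)*(j + 5)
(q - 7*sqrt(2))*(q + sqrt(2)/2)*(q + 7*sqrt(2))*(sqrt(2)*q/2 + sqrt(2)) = sqrt(2)*q^4/2 + q^3/2 + sqrt(2)*q^3 - 49*sqrt(2)*q^2 + q^2 - 98*sqrt(2)*q - 49*q - 98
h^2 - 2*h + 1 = (h - 1)^2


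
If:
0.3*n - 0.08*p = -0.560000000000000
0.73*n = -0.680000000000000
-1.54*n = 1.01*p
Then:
No Solution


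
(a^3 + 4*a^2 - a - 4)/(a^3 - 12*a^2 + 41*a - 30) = (a^2 + 5*a + 4)/(a^2 - 11*a + 30)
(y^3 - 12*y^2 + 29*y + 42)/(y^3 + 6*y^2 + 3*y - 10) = (y^3 - 12*y^2 + 29*y + 42)/(y^3 + 6*y^2 + 3*y - 10)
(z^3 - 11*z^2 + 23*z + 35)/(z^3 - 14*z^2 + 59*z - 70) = (z + 1)/(z - 2)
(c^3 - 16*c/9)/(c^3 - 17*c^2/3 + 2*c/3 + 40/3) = c*(3*c - 4)/(3*(c^2 - 7*c + 10))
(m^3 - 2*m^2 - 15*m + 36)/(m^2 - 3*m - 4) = (-m^3 + 2*m^2 + 15*m - 36)/(-m^2 + 3*m + 4)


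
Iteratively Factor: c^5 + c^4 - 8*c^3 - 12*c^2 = (c + 2)*(c^4 - c^3 - 6*c^2) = c*(c + 2)*(c^3 - c^2 - 6*c) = c^2*(c + 2)*(c^2 - c - 6) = c^2*(c + 2)^2*(c - 3)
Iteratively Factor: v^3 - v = (v)*(v^2 - 1) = v*(v - 1)*(v + 1)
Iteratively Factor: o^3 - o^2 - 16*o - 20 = (o + 2)*(o^2 - 3*o - 10) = (o + 2)^2*(o - 5)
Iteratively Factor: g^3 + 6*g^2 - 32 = (g + 4)*(g^2 + 2*g - 8) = (g + 4)^2*(g - 2)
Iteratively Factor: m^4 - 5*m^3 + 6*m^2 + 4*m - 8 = (m - 2)*(m^3 - 3*m^2 + 4) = (m - 2)^2*(m^2 - m - 2) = (m - 2)^3*(m + 1)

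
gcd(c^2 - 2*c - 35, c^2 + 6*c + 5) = c + 5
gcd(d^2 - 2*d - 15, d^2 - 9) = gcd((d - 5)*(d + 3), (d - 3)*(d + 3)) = d + 3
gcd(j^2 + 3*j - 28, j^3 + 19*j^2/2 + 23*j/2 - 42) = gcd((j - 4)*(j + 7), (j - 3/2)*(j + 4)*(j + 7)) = j + 7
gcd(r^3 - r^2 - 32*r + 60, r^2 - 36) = r + 6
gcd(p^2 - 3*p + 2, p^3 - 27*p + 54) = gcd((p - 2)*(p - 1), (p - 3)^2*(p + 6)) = 1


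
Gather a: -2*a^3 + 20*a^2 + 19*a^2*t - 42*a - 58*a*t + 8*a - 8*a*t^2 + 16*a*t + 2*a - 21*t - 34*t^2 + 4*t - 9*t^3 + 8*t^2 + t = -2*a^3 + a^2*(19*t + 20) + a*(-8*t^2 - 42*t - 32) - 9*t^3 - 26*t^2 - 16*t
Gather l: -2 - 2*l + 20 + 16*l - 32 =14*l - 14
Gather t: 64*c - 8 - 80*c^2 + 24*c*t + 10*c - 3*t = -80*c^2 + 74*c + t*(24*c - 3) - 8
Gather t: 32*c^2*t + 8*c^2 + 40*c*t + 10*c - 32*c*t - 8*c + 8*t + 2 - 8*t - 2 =8*c^2 + 2*c + t*(32*c^2 + 8*c)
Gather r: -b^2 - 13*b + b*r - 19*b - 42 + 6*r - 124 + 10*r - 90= -b^2 - 32*b + r*(b + 16) - 256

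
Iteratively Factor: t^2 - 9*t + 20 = (t - 4)*(t - 5)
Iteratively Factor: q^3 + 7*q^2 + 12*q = (q)*(q^2 + 7*q + 12) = q*(q + 3)*(q + 4)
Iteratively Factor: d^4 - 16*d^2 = (d)*(d^3 - 16*d) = d*(d + 4)*(d^2 - 4*d) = d*(d - 4)*(d + 4)*(d)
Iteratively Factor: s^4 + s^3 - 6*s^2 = (s)*(s^3 + s^2 - 6*s) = s*(s - 2)*(s^2 + 3*s) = s^2*(s - 2)*(s + 3)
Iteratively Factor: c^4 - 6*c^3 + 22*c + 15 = (c + 1)*(c^3 - 7*c^2 + 7*c + 15) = (c + 1)^2*(c^2 - 8*c + 15) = (c - 3)*(c + 1)^2*(c - 5)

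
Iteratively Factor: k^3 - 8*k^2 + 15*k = (k)*(k^2 - 8*k + 15) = k*(k - 5)*(k - 3)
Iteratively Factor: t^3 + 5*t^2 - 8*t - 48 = (t + 4)*(t^2 + t - 12) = (t - 3)*(t + 4)*(t + 4)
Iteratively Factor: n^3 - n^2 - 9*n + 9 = (n + 3)*(n^2 - 4*n + 3) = (n - 1)*(n + 3)*(n - 3)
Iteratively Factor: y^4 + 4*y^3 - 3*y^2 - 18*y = (y - 2)*(y^3 + 6*y^2 + 9*y) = (y - 2)*(y + 3)*(y^2 + 3*y) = y*(y - 2)*(y + 3)*(y + 3)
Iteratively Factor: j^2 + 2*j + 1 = (j + 1)*(j + 1)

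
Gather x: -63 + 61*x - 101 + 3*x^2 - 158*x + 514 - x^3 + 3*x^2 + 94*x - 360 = -x^3 + 6*x^2 - 3*x - 10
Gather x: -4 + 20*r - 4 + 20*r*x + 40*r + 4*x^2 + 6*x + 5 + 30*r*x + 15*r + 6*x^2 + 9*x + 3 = 75*r + 10*x^2 + x*(50*r + 15)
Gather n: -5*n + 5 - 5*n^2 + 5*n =5 - 5*n^2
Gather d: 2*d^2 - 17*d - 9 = 2*d^2 - 17*d - 9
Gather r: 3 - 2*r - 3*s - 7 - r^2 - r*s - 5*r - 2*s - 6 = -r^2 + r*(-s - 7) - 5*s - 10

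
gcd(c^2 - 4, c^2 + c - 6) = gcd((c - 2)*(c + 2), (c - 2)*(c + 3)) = c - 2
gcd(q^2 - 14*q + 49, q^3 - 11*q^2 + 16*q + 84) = q - 7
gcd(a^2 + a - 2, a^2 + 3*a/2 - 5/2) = a - 1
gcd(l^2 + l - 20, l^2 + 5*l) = l + 5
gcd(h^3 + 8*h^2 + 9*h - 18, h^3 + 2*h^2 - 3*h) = h^2 + 2*h - 3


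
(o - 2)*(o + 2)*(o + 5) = o^3 + 5*o^2 - 4*o - 20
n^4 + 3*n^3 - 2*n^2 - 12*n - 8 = (n - 2)*(n + 1)*(n + 2)^2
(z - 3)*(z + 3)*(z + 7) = z^3 + 7*z^2 - 9*z - 63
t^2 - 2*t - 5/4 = (t - 5/2)*(t + 1/2)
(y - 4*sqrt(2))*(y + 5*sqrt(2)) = y^2 + sqrt(2)*y - 40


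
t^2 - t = t*(t - 1)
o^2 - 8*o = o*(o - 8)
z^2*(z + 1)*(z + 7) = z^4 + 8*z^3 + 7*z^2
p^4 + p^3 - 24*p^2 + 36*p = p*(p - 3)*(p - 2)*(p + 6)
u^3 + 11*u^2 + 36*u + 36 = (u + 2)*(u + 3)*(u + 6)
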